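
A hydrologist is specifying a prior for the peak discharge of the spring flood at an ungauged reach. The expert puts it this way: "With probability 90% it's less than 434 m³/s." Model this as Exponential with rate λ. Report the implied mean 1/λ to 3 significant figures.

mean ≈ 188 m³/s

P(T < 434.0) = 1 − e^(−λ·434.0) = 0.9, so λ = −ln(1−0.9)/434.0 = −ln(0.1)/434.0 = 0.00531.
Mean = 1/λ = 188 m³/s.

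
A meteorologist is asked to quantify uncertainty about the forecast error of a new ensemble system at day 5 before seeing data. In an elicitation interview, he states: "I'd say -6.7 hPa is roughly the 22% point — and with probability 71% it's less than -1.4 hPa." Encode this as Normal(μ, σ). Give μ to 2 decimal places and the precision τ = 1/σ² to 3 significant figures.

μ = -3.61, τ = 0.0626

The p-quantile of Normal(μ,σ) is μ + z_p·σ, with z_{0.22} = -0.7722 and z_{0.71} = 0.5534.
Eliminate σ: μ = (z₂·x₁ − z₁·x₂)/(z₂ − z₁) = (0.5534·-6.7 − (-0.7722)·-1.4)/1.326 = -3.61.
Then σ = (x₂ − x₁)/(z₂ − z₁) = (-1.4 − -6.7)/1.326 = 4.00.
Precision τ = 1/σ² = 1/3.998² = 0.0626.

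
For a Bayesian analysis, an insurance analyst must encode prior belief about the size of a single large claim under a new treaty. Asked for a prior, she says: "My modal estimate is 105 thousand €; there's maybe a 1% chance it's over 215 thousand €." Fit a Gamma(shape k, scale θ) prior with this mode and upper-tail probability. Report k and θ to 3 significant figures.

Gamma(k,θ) with k>1 has mode (k−1)θ, so θ = 105/(k−1).
Need P(X < 215) = 0.99 with θ tied to k this way. Start at k = 2, θ = 105: P(X<215) ≈ 0.607.
Too low — raise k to concentrate. Iterating converges to k ≈ 10.5.
Then θ = 105/(10.5−1) ≈ 11.

k ≈ 10.5, θ ≈ 11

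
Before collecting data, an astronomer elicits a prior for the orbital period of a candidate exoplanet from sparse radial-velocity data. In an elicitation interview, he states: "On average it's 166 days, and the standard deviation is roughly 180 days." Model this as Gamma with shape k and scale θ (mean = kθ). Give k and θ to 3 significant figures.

For Gamma(k, scale θ): mean = kθ, variance = kθ², so CV = 1/√k.
CV = SD/mean = 180/166 = 1.084, hence k = 1/CV² = 0.85.
Then θ = mean/k = 166/0.85 = 195.

k ≈ 0.85, θ ≈ 195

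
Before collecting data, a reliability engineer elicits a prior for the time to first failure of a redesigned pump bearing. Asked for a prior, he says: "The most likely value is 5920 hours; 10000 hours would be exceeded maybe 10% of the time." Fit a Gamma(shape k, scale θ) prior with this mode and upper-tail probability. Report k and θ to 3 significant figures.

Gamma(k,θ) with k>1 has mode (k−1)θ, so θ = 5920/(k−1).
Need P(X < 10000) = 0.9 with θ tied to k this way. Start at k = 2, θ = 5920: P(X<10000) ≈ 0.503.
Too low — raise k to concentrate. Iterating converges to k ≈ 7.88.
Then θ = 5920/(7.88−1) ≈ 860.

k ≈ 7.88, θ ≈ 860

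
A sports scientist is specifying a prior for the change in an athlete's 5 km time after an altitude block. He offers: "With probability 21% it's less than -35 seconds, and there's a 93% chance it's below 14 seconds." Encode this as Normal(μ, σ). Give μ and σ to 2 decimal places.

μ = -17.69, σ = 21.47

The p-quantile of Normal(μ,σ) is μ + z_p·σ, with z_{0.21} = -0.8064 and z_{0.93} = 1.476.
Eliminate σ: μ = (z₂·x₁ − z₁·x₂)/(z₂ − z₁) = (1.476·-35 − (-0.8064)·14)/2.282 = -17.69.
Then σ = (x₂ − x₁)/(z₂ − z₁) = (14 − -35)/2.282 = 21.47.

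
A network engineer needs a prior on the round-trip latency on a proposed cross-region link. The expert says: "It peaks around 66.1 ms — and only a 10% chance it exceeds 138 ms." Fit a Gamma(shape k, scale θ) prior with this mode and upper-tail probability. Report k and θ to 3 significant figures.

Gamma(k,θ) with k>1 has mode (k−1)θ, so θ = 66.1/(k−1).
Need P(X < 138) = 0.9 with θ tied to k this way. Start at k = 2, θ = 66.1: P(X<138) ≈ 0.617.
Too low — raise k to concentrate. Iterating converges to k ≈ 4.54.
Then θ = 66.1/(4.54−1) ≈ 18.6.

k ≈ 4.54, θ ≈ 18.6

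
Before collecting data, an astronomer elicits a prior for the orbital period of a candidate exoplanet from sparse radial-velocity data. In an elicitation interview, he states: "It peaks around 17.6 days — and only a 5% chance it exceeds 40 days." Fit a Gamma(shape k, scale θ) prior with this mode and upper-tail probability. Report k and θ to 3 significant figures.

Gamma(k,θ) with k>1 has mode (k−1)θ, so θ = 17.6/(k−1).
Need P(X < 40) = 0.95 with θ tied to k this way. Start at k = 2, θ = 17.6: P(X<40) ≈ 0.663.
Too low — raise k to concentrate. Iterating converges to k ≈ 5.07.
Then θ = 17.6/(5.07−1) ≈ 4.32.

k ≈ 5.07, θ ≈ 4.32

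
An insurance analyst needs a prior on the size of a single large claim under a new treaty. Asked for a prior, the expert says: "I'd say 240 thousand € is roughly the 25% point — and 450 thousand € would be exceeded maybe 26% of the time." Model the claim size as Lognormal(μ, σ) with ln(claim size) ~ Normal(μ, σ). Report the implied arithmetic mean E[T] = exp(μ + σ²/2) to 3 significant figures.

E[T] ≈ 371 thousand €

If T ~ Lognormal(μ,σ) then ln T ~ Normal(μ,σ), so the p-quantile of ln T is μ + z_p·σ.
ln(240) = 5.481 and ln(450) = 6.109; z_{0.25} = -0.6745, z_{0.74} = 0.6433.
σ = (6.109 − 5.481)/(0.6433 − (-0.6745)) = 0.477.
μ = 5.481 − (-0.6745)·0.477 = 5.802.
E[T] = exp(μ + σ²/2) = exp(5.802 + 0.1138) = 371 thousand €.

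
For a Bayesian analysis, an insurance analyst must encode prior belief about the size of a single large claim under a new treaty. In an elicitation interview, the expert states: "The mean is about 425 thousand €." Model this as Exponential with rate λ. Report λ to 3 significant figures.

λ ≈ 0.00235

Exponential mean = 1/λ, so λ = 1/425.0 = 0.00235.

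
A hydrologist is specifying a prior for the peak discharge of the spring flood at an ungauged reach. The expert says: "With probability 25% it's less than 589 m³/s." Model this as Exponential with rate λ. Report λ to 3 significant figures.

λ ≈ 0.000488

P(T < 589.0) = 1 − e^(−λ·589.0) = 0.25, so λ = −ln(1−0.25)/589.0 = −ln(0.75)/589.0 = 0.000488.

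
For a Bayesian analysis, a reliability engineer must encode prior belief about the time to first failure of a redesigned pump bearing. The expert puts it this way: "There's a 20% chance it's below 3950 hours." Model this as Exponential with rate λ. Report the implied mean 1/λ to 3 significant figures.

P(T < 3950.0) = 1 − e^(−λ·3950.0) = 0.2, so λ = −ln(1−0.2)/3950.0 = −ln(0.8)/3950.0 = 5.65e-05.
Mean = 1/λ = 17700 hours.

mean ≈ 17700 hours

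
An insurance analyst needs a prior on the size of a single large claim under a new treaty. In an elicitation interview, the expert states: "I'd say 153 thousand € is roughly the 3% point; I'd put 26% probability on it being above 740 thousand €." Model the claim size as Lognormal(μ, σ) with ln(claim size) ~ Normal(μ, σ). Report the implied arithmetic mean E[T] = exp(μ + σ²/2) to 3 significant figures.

E[T] ≈ 602 thousand €

If T ~ Lognormal(μ,σ) then ln T ~ Normal(μ,σ), so the p-quantile of ln T is μ + z_p·σ.
ln(153) = 5.03 and ln(740) = 6.607; z_{0.03} = -1.881, z_{0.74} = 0.6433.
σ = (6.607 − 5.03)/(0.6433 − (-1.881)) = 0.624.
μ = 5.03 − (-1.881)·0.624 = 6.205.
E[T] = exp(μ + σ²/2) = exp(6.205 + 0.1950) = 602 thousand €.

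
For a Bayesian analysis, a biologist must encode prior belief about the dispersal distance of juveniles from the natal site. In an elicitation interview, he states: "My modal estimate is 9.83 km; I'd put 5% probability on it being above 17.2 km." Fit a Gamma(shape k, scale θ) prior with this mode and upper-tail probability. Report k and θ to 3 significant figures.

Gamma(k,θ) with k>1 has mode (k−1)θ, so θ = 9.83/(k−1).
Need P(X < 17.2) = 0.95 with θ tied to k this way. Start at k = 2, θ = 9.83: P(X<17.2) ≈ 0.522.
Too low — raise k to concentrate. Iterating converges to k ≈ 9.91.
Then θ = 9.83/(9.91−1) ≈ 1.1.

k ≈ 9.91, θ ≈ 1.1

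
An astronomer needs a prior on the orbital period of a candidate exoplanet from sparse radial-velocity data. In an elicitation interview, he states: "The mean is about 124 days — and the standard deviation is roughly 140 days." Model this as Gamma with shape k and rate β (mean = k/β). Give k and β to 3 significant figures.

k ≈ 0.784, β ≈ 0.00633

For Gamma(k, rate β): mean = k/β, variance = k/β², so CV = 1/√k.
CV = SD/mean = 140/124 = 1.129, hence k = 1/CV² = 0.784.
Then β = k/mean = 0.784/124 = 0.00633.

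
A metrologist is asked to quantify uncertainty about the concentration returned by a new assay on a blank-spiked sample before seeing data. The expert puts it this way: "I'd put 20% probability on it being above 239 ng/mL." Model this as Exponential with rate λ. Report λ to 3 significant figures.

λ ≈ 0.00673

P(T > 239.0) = e^(−λ·239.0) = 0.2, so λ = −ln(0.2)/239.0 = 0.00673.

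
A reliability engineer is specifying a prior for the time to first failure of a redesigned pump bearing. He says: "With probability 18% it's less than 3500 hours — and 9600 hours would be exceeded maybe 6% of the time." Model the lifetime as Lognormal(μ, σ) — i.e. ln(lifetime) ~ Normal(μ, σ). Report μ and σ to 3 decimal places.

If T ~ Lognormal(μ,σ) then ln T ~ Normal(μ,σ), so the p-quantile of ln T is μ + z_p·σ.
ln(3500) = 8.161 and ln(9600) = 9.17; z_{0.18} = -0.9154, z_{0.94} = 1.555.
σ = (9.17 − 8.161)/(1.555 − (-0.9154)) = 0.408.
μ = 8.161 − (-0.9154)·0.408 = 8.534.

μ ≈ 8.534, σ ≈ 0.408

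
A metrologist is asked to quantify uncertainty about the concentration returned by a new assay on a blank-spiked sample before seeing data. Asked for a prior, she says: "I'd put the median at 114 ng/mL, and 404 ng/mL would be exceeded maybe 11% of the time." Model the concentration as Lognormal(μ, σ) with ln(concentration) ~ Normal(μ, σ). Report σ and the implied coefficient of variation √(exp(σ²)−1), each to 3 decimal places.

σ ≈ 1.032, CV ≈ 1.378

If T ~ Lognormal(μ,σ) then ln T ~ Normal(μ,σ), so the p-quantile of ln T is μ + z_p·σ.
ln(114) = 4.736 and ln(404) = 6.001; z_{0.5} = 0, z_{0.89} = 1.227.
σ = (6.001 − 4.736)/(1.227 − (0)) = 1.032.
μ = 4.736 − (0)·1.032 = 4.736.
CV = √(exp(σ²)−1) = √(exp(1.0641)−1) = 1.378.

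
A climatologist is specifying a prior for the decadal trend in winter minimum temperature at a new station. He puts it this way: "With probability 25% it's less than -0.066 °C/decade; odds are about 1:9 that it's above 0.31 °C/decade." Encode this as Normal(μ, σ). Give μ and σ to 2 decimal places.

μ = 0.06, σ = 0.19

For Normal(μ,σ), the p-quantile is μ + z_p·σ. Here z_{0.25} = -0.6745, z_{0.9} = 1.282.
So -0.066 = μ − 0.6745σ and 0.31 = μ + 1.282σ.
Subtracting: σ = (0.31 − -0.066)/(1.282 − (-0.6745)) = 0.19.
Then μ = -0.066 − (-0.6745)·0.19 = 0.06.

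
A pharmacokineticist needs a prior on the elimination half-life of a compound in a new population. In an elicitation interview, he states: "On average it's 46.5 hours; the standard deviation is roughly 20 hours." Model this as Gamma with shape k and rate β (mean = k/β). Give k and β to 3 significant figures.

For Gamma(k, rate β): mean = k/β, variance = k/β², so CV = 1/√k.
CV = SD/mean = 20/46.5 = 0.4301, hence k = 1/CV² = 5.41.
Then β = k/mean = 5.41/46.5 = 0.116.

k ≈ 5.41, β ≈ 0.116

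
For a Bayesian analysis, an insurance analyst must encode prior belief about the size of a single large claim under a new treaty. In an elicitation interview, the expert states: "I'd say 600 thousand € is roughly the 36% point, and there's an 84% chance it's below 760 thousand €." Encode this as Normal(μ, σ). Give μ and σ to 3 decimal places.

μ = 642.392, σ = 118.263

For Normal(μ,σ), the p-quantile is μ + z_p·σ. Here z_{0.36} = -0.3585, z_{0.84} = 0.9945.
So 600 = μ − 0.3585σ and 760 = μ + 0.9945σ.
Subtracting: σ = (760 − 600)/(0.9945 − (-0.3585)) = 118.263.
Then μ = 600 − (-0.3585)·118.263 = 642.392.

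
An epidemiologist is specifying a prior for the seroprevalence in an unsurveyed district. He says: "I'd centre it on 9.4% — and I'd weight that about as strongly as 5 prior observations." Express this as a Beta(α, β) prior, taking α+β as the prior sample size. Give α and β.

Under the effective-sample-size interpretation, Beta(α, β) has prior mean α/(α+β) and prior sample size α+β.
So α+β = 5 and α/(α+β) = 0.094, giving α = 0.094·5 = 0.47 and β = 5 − 0.47 = 4.53.

α = 0.47, β = 4.53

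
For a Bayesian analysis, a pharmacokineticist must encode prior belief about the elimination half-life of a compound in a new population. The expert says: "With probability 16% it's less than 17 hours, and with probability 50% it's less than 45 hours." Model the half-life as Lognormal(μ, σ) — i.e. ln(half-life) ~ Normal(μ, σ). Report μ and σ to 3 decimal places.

If T ~ Lognormal(μ,σ) then ln T ~ Normal(μ,σ), so the p-quantile of ln T is μ + z_p·σ.
ln(17) = 2.833 and ln(45) = 3.807; z_{0.16} = -0.9945, z_{0.5} = 0.
σ = (3.807 − 2.833)/(0 − (-0.9945)) = 0.979.
μ = 2.833 − (-0.9945)·0.979 = 3.807.

μ ≈ 3.807, σ ≈ 0.979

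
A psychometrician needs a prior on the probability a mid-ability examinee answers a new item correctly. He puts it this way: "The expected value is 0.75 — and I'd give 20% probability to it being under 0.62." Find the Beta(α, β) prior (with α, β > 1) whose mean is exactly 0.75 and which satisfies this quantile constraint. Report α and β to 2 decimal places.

With mean 0.75 fixed, write α = 0.75s, β = 0.25s where s = α+β.
Need P(θ < 0.62) = 0.2 under Beta(0.75s, 0.25s). Normal approximation: (q−m)/√(m(1−m)/s) ≈ z_{0.2} = -0.842, so s ≈ 0.75·0.25·(-0.842)²/(0.62−0.75)² = 7.9.
At s = 7.9: P(θ<0.62) ≈ 0.188. Adjusting to match 0.2 gives s ≈ 6.82.
So α = 0.75·6.82 ≈ 5.12, β = 0.25·6.82 ≈ 1.71.

α ≈ 5.12, β ≈ 1.71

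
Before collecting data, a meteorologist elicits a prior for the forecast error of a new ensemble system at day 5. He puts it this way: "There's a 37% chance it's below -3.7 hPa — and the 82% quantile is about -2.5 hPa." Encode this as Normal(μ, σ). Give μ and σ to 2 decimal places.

The p-quantile of Normal(μ,σ) is μ + z_p·σ, with z_{0.37} = -0.3319 and z_{0.82} = 0.9154.
Eliminate σ: μ = (z₂·x₁ − z₁·x₂)/(z₂ − z₁) = (0.9154·-3.7 − (-0.3319)·-2.5)/1.247 = -3.38.
Then σ = (x₂ − x₁)/(z₂ − z₁) = (-2.5 − -3.7)/1.247 = 0.96.

μ = -3.38, σ = 0.96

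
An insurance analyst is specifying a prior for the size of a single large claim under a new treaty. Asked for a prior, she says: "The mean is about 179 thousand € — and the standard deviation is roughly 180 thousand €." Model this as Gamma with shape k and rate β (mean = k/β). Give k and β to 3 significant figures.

k ≈ 0.989, β ≈ 0.00552

For Gamma(k, rate β): mean = k/β, variance = k/β², so CV = 1/√k.
CV = SD/mean = 180/179 = 1.006, hence k = 1/CV² = 0.989.
Then β = k/mean = 0.989/179 = 0.00552.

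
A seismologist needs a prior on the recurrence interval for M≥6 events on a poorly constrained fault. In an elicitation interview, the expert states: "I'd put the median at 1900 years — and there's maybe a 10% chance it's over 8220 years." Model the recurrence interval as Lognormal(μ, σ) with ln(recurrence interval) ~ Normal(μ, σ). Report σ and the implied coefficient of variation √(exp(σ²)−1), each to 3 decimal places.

If T ~ Lognormal(μ,σ) then ln T ~ Normal(μ,σ), so the p-quantile of ln T is μ + z_p·σ.
ln(1900) = 7.55 and ln(8220) = 9.014; z_{0.5} = 0, z_{0.9} = 1.282.
σ = (9.014 − 7.55)/(1.282 − (0)) = 1.143.
μ = 7.55 − (0)·1.143 = 7.550.
CV = √(exp(σ²)−1) = √(exp(1.3063)−1) = 1.641.

σ ≈ 1.143, CV ≈ 1.641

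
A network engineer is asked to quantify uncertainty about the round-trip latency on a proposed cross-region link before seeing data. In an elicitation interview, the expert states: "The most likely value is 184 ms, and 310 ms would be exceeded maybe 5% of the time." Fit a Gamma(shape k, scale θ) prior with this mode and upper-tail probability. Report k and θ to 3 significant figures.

Gamma(k,θ) with k>1 has mode (k−1)θ, so θ = 184/(k−1).
Need P(X < 310) = 0.95 with θ tied to k this way. Start at k = 2, θ = 184: P(X<310) ≈ 0.502.
Too low — raise k to concentrate. Iterating converges to k ≈ 11.3.
Then θ = 184/(11.3−1) ≈ 17.9.

k ≈ 11.3, θ ≈ 17.9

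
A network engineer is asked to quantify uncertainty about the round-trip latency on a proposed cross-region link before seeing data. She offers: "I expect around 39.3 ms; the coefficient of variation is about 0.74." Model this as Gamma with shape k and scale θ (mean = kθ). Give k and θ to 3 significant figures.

k ≈ 1.83, θ ≈ 21.5

For Gamma(k, scale θ): mean = kθ, variance = kθ², so CV = 1/√k.
CV = 0.74, hence k = 1/CV² = 1.83.
Then θ = mean/k = 39.3/1.83 = 21.5.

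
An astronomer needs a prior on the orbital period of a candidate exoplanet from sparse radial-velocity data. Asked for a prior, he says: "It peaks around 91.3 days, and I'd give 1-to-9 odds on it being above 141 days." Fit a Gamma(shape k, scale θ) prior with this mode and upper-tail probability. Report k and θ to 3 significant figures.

Gamma(k,θ) with k>1 has mode (k−1)θ, so θ = 91.3/(k−1).
Need P(X < 141) = 0.9 with θ tied to k this way. Start at k = 2, θ = 91.3: P(X<141) ≈ 0.457.
Too low — raise k to concentrate. Iterating converges to k ≈ 10.9.
Then θ = 91.3/(10.9−1) ≈ 9.23.

k ≈ 10.9, θ ≈ 9.23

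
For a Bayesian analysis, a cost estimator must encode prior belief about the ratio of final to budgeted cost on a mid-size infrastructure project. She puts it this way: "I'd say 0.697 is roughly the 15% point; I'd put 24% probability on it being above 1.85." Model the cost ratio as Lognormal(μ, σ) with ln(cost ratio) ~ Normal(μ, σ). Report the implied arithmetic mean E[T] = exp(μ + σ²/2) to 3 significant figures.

If T ~ Lognormal(μ,σ) then ln T ~ Normal(μ,σ), so the p-quantile of ln T is μ + z_p·σ.
ln(0.697) = -0.361 and ln(1.85) = 0.6152; z_{0.15} = -1.036, z_{0.76} = 0.7063.
σ = (0.6152 − -0.361)/(0.7063 − (-1.036)) = 0.560.
μ = -0.361 − (-1.036)·0.560 = 0.220.
E[T] = exp(μ + σ²/2) = exp(0.220 + 0.1569) = 1.46.

E[T] ≈ 1.46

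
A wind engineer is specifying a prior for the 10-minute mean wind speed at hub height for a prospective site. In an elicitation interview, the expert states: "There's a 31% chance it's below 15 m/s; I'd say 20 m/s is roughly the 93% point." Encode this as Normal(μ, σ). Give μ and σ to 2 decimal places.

For Normal(μ,σ), the p-quantile is μ + z_p·σ. Here z_{0.31} = -0.4959, z_{0.93} = 1.476.
So 15 = μ − 0.4959σ and 20 = μ + 1.476σ.
Subtracting: σ = (20 − 15)/(1.476 − (-0.4959)) = 2.54.
Then μ = 15 − (-0.4959)·2.54 = 16.26.

μ = 16.26, σ = 2.54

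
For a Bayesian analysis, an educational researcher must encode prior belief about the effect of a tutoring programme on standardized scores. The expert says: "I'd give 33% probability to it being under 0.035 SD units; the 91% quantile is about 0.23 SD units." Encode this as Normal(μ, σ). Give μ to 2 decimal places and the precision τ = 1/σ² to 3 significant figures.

The p-quantile of Normal(μ,σ) is μ + z_p·σ, with z_{0.33} = -0.4399 and z_{0.91} = 1.341.
Eliminate σ: μ = (z₂·x₁ − z₁·x₂)/(z₂ − z₁) = (1.341·0.035 − (-0.4399)·0.23)/1.781 = 0.08.
Then σ = (x₂ − x₁)/(z₂ − z₁) = (0.23 − 0.035)/1.781 = 0.11.
Precision τ = 1/σ² = 1/0.1095² = 83.4.

μ = 0.08, τ = 83.4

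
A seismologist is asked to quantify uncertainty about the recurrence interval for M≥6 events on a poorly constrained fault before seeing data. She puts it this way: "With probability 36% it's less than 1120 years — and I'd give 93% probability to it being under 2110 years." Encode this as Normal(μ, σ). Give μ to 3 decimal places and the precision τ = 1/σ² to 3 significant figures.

For Normal(μ,σ), the p-quantile is μ + z_p·σ. Here z_{0.36} = -0.3585, z_{0.93} = 1.476.
So 1120 = μ − 0.3585σ and 2110 = μ + 1.476σ.
Subtracting: σ = (2110 − 1120)/(1.476 − (-0.3585)) = 539.730.
Then μ = 1120 − (-0.3585)·539.730 = 1313.471.
Precision τ = 1/σ² = 1/539.7² = 3.43e-06.

μ = 1313.471, τ = 3.43e-06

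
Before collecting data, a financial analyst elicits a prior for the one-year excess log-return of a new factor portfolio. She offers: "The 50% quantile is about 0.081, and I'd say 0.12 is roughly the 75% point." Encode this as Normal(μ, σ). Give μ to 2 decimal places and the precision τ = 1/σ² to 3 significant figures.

μ = 0.08, τ = 299

The p-quantile of Normal(μ,σ) is μ + z_p·σ, with z_{0.5} = 0 and z_{0.75} = 0.6745.
Eliminate σ: μ = (z₂·x₁ − z₁·x₂)/(z₂ − z₁) = (0.6745·0.081 − (0)·0.12)/0.6745 = 0.08.
Then σ = (x₂ − x₁)/(z₂ − z₁) = (0.12 − 0.081)/0.6745 = 0.06.
Precision τ = 1/σ² = 1/0.05782² = 299.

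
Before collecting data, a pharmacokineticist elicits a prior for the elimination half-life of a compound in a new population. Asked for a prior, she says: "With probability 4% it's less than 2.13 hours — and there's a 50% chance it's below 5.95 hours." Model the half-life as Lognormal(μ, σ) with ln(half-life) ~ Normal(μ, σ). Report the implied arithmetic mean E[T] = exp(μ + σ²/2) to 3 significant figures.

If T ~ Lognormal(μ,σ) then ln T ~ Normal(μ,σ), so the p-quantile of ln T is μ + z_p·σ.
ln(2.13) = 0.7561 and ln(5.95) = 1.783; z_{0.04} = -1.751, z_{0.5} = 0.
σ = (1.783 − 0.7561)/(0 − (-1.751)) = 0.587.
μ = 0.7561 − (-1.751)·0.587 = 1.783.
E[T] = exp(μ + σ²/2) = exp(1.783 + 0.1722) = 7.07 hours.

E[T] ≈ 7.07 hours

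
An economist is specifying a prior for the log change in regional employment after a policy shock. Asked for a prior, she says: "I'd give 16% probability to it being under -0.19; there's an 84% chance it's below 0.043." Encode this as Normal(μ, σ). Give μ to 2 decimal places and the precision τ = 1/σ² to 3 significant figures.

For Normal(μ,σ), the p-quantile is μ + z_p·σ. Here z_{0.16} = -0.9945, z_{0.84} = 0.9945.
So -0.19 = μ − 0.9945σ and 0.043 = μ + 0.9945σ.
Subtracting: σ = (0.043 − -0.19)/(0.9945 − (-0.9945)) = 0.12.
Then μ = -0.19 − (-0.9945)·0.12 = -0.07.
Precision τ = 1/σ² = 1/0.1171² = 72.9.

μ = -0.07, τ = 72.9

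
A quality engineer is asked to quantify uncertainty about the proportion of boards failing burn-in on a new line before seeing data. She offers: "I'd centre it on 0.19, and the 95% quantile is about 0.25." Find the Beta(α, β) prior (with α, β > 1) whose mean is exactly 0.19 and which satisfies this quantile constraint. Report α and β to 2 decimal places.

α ≈ 23.91, β ≈ 101.94

With mean 0.19 fixed, write α = 0.19s, β = 0.81s where s = α+β.
Need P(θ < 0.25) = 0.95 under Beta(0.19s, 0.81s). Normal approximation: (q−m)/√(m(1−m)/s) ≈ z_{0.95} = 1.64, so s ≈ 0.19·0.81·(1.64)²/(0.25−0.19)² = 115.7.
At s = 115.7: P(θ<0.25) ≈ 0.943. Adjusting to match 0.95 gives s ≈ 125.85.
So α = 0.19·125.85 ≈ 23.91, β = 0.81·125.85 ≈ 101.94.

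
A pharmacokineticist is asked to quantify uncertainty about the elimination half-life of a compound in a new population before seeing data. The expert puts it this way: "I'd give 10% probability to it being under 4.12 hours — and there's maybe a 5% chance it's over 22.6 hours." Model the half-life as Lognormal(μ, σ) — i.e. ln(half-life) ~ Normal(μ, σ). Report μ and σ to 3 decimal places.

μ ≈ 2.161, σ ≈ 0.582

If T ~ Lognormal(μ,σ) then ln T ~ Normal(μ,σ), so the p-quantile of ln T is μ + z_p·σ.
ln(4.12) = 1.416 and ln(22.6) = 3.118; z_{0.1} = -1.282, z_{0.95} = 1.645.
σ = (3.118 − 1.416)/(1.645 − (-1.282)) = 0.582.
μ = 1.416 − (-1.282)·0.582 = 2.161.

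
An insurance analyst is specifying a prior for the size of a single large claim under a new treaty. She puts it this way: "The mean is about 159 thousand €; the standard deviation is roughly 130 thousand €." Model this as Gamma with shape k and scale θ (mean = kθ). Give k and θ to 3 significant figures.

k ≈ 1.5, θ ≈ 106

For Gamma(k, scale θ): mean = kθ, variance = kθ², so CV = 1/√k.
CV = SD/mean = 130/159 = 0.8176, hence k = 1/CV² = 1.5.
Then θ = mean/k = 159/1.5 = 106.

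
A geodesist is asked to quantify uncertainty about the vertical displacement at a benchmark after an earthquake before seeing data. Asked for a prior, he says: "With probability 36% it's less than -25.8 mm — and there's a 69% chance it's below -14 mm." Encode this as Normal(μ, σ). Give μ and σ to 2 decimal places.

μ = -20.85, σ = 13.81

For Normal(μ,σ), the p-quantile is μ + z_p·σ. Here z_{0.36} = -0.3585, z_{0.69} = 0.4959.
So -25.8 = μ − 0.3585σ and -14 = μ + 0.4959σ.
Subtracting: σ = (-14 − -25.8)/(0.4959 − (-0.3585)) = 13.81.
Then μ = -25.8 − (-0.3585)·13.81 = -20.85.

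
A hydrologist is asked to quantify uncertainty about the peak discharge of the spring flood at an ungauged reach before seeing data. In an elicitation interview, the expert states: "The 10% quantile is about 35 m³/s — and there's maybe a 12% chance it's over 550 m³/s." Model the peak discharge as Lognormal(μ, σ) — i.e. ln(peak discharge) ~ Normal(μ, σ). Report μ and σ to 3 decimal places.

μ ≈ 4.992, σ ≈ 1.121

If T ~ Lognormal(μ,σ) then ln T ~ Normal(μ,σ), so the p-quantile of ln T is μ + z_p·σ.
ln(35) = 3.555 and ln(550) = 6.31; z_{0.1} = -1.282, z_{0.88} = 1.175.
σ = (6.31 − 3.555)/(1.175 − (-1.282)) = 1.121.
μ = 3.555 − (-1.282)·1.121 = 4.992.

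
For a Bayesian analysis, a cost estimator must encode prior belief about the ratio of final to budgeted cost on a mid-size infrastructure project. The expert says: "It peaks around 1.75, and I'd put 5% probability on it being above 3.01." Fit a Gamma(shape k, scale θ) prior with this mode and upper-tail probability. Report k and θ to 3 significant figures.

k ≈ 10.5, θ ≈ 0.184

Gamma(k,θ) with k>1 has mode (k−1)θ, so θ = 1.75/(k−1).
Need P(X < 3.01) = 0.95 with θ tied to k this way. Start at k = 2, θ = 1.75: P(X<3.01) ≈ 0.513.
Too low — raise k to concentrate. Iterating converges to k ≈ 10.5.
Then θ = 1.75/(10.5−1) ≈ 0.184.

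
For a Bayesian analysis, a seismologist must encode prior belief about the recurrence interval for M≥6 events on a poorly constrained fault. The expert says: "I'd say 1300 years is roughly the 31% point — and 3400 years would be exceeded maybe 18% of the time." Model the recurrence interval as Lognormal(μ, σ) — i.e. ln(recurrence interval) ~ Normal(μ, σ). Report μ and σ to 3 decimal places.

μ ≈ 7.508, σ ≈ 0.681

If T ~ Lognormal(μ,σ) then ln T ~ Normal(μ,σ), so the p-quantile of ln T is μ + z_p·σ.
ln(1300) = 7.17 and ln(3400) = 8.132; z_{0.31} = -0.4959, z_{0.82} = 0.9154.
σ = (8.132 − 7.17)/(0.9154 − (-0.4959)) = 0.681.
μ = 7.17 − (-0.4959)·0.681 = 7.508.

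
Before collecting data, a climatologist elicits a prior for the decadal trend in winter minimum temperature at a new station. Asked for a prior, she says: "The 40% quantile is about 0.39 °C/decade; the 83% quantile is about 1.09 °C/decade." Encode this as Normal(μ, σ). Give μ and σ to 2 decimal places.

μ = 0.54, σ = 0.58

The p-quantile of Normal(μ,σ) is μ + z_p·σ, with z_{0.4} = -0.2533 and z_{0.83} = 0.9542.
Eliminate σ: μ = (z₂·x₁ − z₁·x₂)/(z₂ − z₁) = (0.9542·0.39 − (-0.2533)·1.09)/1.208 = 0.54.
Then σ = (x₂ − x₁)/(z₂ − z₁) = (1.09 − 0.39)/1.208 = 0.58.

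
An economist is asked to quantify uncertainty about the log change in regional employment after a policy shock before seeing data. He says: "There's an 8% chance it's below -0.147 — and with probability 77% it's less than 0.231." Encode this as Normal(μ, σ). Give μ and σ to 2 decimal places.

μ = 0.10, σ = 0.18

For Normal(μ,σ), the p-quantile is μ + z_p·σ. Here z_{0.08} = -1.405, z_{0.77} = 0.7388.
So -0.147 = μ − 1.405σ and 0.231 = μ + 0.7388σ.
Subtracting: σ = (0.231 − -0.147)/(0.7388 − (-1.405)) = 0.18.
Then μ = -0.147 − (-1.405)·0.18 = 0.10.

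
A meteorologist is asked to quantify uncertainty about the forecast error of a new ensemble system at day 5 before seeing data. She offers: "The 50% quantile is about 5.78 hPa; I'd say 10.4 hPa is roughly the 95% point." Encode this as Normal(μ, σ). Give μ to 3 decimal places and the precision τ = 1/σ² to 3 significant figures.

μ = 5.780, τ = 0.127

For Normal(μ,σ), the p-quantile is μ + z_p·σ. Here z_{0.5} = 0, z_{0.95} = 1.645.
So 5.78 = μ + 0σ and 10.4 = μ + 1.645σ.
Subtracting: σ = (10.4 − 5.78)/(1.645 − (0)) = 2.809.
Then μ = 5.78 − (0)·2.809 = 5.780.
Precision τ = 1/σ² = 1/2.809² = 0.127.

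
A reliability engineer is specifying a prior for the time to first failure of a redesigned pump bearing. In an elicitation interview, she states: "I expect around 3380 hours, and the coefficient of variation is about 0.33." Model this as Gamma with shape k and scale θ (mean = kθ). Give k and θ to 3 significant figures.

k ≈ 9.18, θ ≈ 368

For Gamma(k, scale θ): mean = kθ, variance = kθ², so CV = 1/√k.
CV = 0.33, hence k = 1/CV² = 9.18.
Then θ = mean/k = 3380/9.18 = 368.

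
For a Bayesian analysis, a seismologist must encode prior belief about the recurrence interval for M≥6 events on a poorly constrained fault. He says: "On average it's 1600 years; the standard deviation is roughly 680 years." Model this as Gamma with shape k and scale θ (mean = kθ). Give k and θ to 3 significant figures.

k ≈ 5.54, θ ≈ 289

For Gamma(k, scale θ): mean = kθ, variance = kθ², so CV = 1/√k.
CV = SD/mean = 680/1600 = 0.425, hence k = 1/CV² = 5.54.
Then θ = mean/k = 1600/5.54 = 289.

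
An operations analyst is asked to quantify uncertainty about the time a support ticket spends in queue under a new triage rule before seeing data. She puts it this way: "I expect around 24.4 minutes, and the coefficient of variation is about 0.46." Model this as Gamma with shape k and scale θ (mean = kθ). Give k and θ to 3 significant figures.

For Gamma(k, scale θ): mean = kθ, variance = kθ², so CV = 1/√k.
CV = 0.46, hence k = 1/CV² = 4.73.
Then θ = mean/k = 24.4/4.73 = 5.16.

k ≈ 4.73, θ ≈ 5.16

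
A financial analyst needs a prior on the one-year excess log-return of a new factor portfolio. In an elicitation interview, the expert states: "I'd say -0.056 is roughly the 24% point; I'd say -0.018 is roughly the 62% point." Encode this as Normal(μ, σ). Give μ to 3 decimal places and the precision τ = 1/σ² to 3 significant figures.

For Normal(μ,σ), the p-quantile is μ + z_p·σ. Here z_{0.24} = -0.7063, z_{0.62} = 0.3055.
So -0.056 = μ − 0.7063σ and -0.018 = μ + 0.3055σ.
Subtracting: σ = (-0.018 − -0.056)/(0.3055 − (-0.7063)) = 0.038.
Then μ = -0.056 − (-0.7063)·0.038 = -0.029.
Precision τ = 1/σ² = 1/0.03756² = 709.

μ = -0.029, τ = 709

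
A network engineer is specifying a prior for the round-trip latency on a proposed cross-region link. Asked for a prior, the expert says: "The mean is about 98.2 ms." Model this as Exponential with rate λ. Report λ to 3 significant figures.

λ ≈ 0.0102

Exponential mean = 1/λ, so λ = 1/98.2 = 0.0102.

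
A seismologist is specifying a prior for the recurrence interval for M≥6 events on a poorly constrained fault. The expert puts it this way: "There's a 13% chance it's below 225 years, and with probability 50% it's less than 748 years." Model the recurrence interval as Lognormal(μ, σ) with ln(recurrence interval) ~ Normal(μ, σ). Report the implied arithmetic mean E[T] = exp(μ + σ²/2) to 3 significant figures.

If T ~ Lognormal(μ,σ) then ln T ~ Normal(μ,σ), so the p-quantile of ln T is μ + z_p·σ.
ln(225) = 5.416 and ln(748) = 6.617; z_{0.13} = -1.126, z_{0.5} = 0.
σ = (6.617 − 5.416)/(0 − (-1.126)) = 1.067.
μ = 5.416 − (-1.126)·1.067 = 6.617.
E[T] = exp(μ + σ²/2) = exp(6.617 + 0.5687) = 1320 years.

E[T] ≈ 1320 years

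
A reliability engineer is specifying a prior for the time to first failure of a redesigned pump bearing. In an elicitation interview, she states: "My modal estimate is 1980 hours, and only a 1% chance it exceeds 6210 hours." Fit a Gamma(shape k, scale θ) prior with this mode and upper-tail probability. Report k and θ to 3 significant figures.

k ≈ 4.41, θ ≈ 581

Gamma(k,θ) with k>1 has mode (k−1)θ, so θ = 1980/(k−1).
Need P(X < 6210) = 0.99 with θ tied to k this way. Start at k = 2, θ = 1980: P(X<6210) ≈ 0.820.
Too low — raise k to concentrate. Iterating converges to k ≈ 4.41.
Then θ = 1980/(4.41−1) ≈ 581.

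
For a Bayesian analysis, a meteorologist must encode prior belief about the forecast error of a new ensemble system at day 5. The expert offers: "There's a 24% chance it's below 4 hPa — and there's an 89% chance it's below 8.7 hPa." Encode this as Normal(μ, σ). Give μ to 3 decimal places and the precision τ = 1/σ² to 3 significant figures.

μ = 5.717, τ = 0.169

The p-quantile of Normal(μ,σ) is μ + z_p·σ, with z_{0.24} = -0.7063 and z_{0.89} = 1.227.
Eliminate σ: μ = (z₂·x₁ − z₁·x₂)/(z₂ − z₁) = (1.227·4 − (-0.7063)·8.7)/1.933 = 5.717.
Then σ = (x₂ − x₁)/(z₂ − z₁) = (8.7 − 4)/1.933 = 2.432.
Precision τ = 1/σ² = 1/2.432² = 0.169.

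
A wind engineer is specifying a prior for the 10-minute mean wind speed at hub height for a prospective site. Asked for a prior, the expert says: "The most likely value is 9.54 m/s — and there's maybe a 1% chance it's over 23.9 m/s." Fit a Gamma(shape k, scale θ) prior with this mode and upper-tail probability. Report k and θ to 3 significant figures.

Gamma(k,θ) with k>1 has mode (k−1)θ, so θ = 9.54/(k−1).
Need P(X < 23.9) = 0.99 with θ tied to k this way. Start at k = 2, θ = 9.54: P(X<23.9) ≈ 0.714.
Too low — raise k to concentrate. Iterating converges to k ≈ 6.56.
Then θ = 9.54/(6.56−1) ≈ 1.72.

k ≈ 6.56, θ ≈ 1.72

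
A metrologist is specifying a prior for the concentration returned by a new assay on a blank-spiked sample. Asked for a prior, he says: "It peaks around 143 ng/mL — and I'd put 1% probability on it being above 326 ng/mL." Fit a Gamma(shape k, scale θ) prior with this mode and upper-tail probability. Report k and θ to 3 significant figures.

Gamma(k,θ) with k>1 has mode (k−1)θ, so θ = 143/(k−1).
Need P(X < 326) = 0.99 with θ tied to k this way. Start at k = 2, θ = 143: P(X<326) ≈ 0.664.
Too low — raise k to concentrate. Iterating converges to k ≈ 8.05.
Then θ = 143/(8.05−1) ≈ 20.3.

k ≈ 8.05, θ ≈ 20.3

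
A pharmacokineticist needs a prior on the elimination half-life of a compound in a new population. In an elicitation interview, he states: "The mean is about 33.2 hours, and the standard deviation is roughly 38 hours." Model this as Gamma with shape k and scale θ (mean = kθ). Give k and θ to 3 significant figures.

For Gamma(k, scale θ): mean = kθ, variance = kθ², so CV = 1/√k.
CV = SD/mean = 38/33.2 = 1.145, hence k = 1/CV² = 0.763.
Then θ = mean/k = 33.2/0.763 = 43.5.

k ≈ 0.763, θ ≈ 43.5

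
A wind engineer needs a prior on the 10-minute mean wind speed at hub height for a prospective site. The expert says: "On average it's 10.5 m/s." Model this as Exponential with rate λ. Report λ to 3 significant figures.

Exponential mean = 1/λ, so λ = 1/10.5 = 0.0952.

λ ≈ 0.0952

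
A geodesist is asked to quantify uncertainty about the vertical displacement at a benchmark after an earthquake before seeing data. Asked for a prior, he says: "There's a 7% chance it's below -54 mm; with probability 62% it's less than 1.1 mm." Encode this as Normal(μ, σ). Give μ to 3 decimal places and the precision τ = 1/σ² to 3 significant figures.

The p-quantile of Normal(μ,σ) is μ + z_p·σ, with z_{0.07} = -1.476 and z_{0.62} = 0.3055.
Eliminate σ: μ = (z₂·x₁ − z₁·x₂)/(z₂ − z₁) = (0.3055·-54 − (-1.476)·1.1)/1.781 = -8.349.
Then σ = (x₂ − x₁)/(z₂ − z₁) = (1.1 − -54)/1.781 = 30.933.
Precision τ = 1/σ² = 1/30.93² = 0.00105.

μ = -8.349, τ = 0.00105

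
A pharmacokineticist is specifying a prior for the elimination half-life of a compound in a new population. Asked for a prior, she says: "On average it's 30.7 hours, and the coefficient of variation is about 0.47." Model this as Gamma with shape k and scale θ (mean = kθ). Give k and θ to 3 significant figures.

k ≈ 4.53, θ ≈ 6.78

For Gamma(k, scale θ): mean = kθ, variance = kθ², so CV = 1/√k.
CV = 0.47, hence k = 1/CV² = 4.53.
Then θ = mean/k = 30.7/4.53 = 6.78.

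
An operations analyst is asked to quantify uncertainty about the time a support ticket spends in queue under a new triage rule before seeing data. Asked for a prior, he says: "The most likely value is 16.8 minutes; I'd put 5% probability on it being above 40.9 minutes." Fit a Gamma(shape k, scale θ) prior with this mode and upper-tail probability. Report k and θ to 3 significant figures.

Gamma(k,θ) with k>1 has mode (k−1)θ, so θ = 16.8/(k−1).
Need P(X < 40.9) = 0.95 with θ tied to k this way. Start at k = 2, θ = 16.8: P(X<40.9) ≈ 0.699.
Too low — raise k to concentrate. Iterating converges to k ≈ 4.44.
Then θ = 16.8/(4.44−1) ≈ 4.88.

k ≈ 4.44, θ ≈ 4.88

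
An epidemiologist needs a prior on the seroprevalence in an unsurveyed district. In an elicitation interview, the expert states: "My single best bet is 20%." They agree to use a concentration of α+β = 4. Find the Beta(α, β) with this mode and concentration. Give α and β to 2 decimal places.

α = 1.40, β = 2.60

For α,β > 1 the Beta mode is (α−1)/(α+β−2). With α+β = 4, the mode is (α−1)/2.
Set (α−1)/2 = 0.2 → α = 1 + 0.2·2 = 1.40.
β = 4 − α = 2.60.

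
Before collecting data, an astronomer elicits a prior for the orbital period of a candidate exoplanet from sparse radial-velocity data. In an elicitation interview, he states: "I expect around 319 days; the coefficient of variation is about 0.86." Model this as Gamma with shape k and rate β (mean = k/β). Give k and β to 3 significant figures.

For Gamma(k, rate β): mean = k/β, variance = k/β², so CV = 1/√k.
CV = 0.86, hence k = 1/CV² = 1.35.
Then β = k/mean = 1.35/319 = 0.00424.

k ≈ 1.35, β ≈ 0.00424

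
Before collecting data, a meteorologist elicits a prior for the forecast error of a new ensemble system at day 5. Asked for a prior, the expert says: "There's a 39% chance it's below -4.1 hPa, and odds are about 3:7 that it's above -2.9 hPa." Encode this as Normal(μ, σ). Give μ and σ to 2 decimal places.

For Normal(μ,σ), the p-quantile is μ + z_p·σ. Here z_{0.39} = -0.2793, z_{0.7} = 0.5244.
So -4.1 = μ − 0.2793σ and -2.9 = μ + 0.5244σ.
Subtracting: σ = (-2.9 − -4.1)/(0.5244 − (-0.2793)) = 1.49.
Then μ = -4.1 − (-0.2793)·1.49 = -3.68.

μ = -3.68, σ = 1.49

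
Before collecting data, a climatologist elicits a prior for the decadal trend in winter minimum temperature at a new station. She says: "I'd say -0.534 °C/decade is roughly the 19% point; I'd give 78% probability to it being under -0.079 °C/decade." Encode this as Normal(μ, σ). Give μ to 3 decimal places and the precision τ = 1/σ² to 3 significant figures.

μ = -0.292, τ = 13.2

The p-quantile of Normal(μ,σ) is μ + z_p·σ, with z_{0.19} = -0.8779 and z_{0.78} = 0.7722.
Eliminate σ: μ = (z₂·x₁ − z₁·x₂)/(z₂ − z₁) = (0.7722·-0.534 − (-0.8779)·-0.079)/1.65 = -0.292.
Then σ = (x₂ − x₁)/(z₂ − z₁) = (-0.079 − -0.534)/1.65 = 0.276.
Precision τ = 1/σ² = 1/0.2757² = 13.2.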